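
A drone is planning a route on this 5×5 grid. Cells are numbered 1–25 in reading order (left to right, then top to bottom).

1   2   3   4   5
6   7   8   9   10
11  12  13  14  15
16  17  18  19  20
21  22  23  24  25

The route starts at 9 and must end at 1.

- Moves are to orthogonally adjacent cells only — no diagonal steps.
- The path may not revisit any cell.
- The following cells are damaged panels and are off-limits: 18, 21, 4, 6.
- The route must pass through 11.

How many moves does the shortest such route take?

Any route passes through 11 somewhere between 9 and 1. Summing Manhattan distances along the two legs (9 → 11 → 1) gives a lower bound of 4 + 2 = 6 moves.
That bound ignores the blocked cells. Measuring each leg by the fewest moves that actually steer around them (9→11: 4; 11→1: 4) raises the lower bound to 8.
The shortest route satisfying every rule uses 12 moves: 9 → 14 → 19 → 24 → 23 → 22 → 17 → 16 → 11 → 12 → 7 → 2 → 1.
The bound of 8 isn't tight here; checking systematically, no route of length 8 through 11 satisfies every constraint (on a 4-connected grid the length of any start-to-goal walk has the same parity as the Manhattan bound, so only lengths 8, 10, 12, … need checking), so 12 is the minimum.

12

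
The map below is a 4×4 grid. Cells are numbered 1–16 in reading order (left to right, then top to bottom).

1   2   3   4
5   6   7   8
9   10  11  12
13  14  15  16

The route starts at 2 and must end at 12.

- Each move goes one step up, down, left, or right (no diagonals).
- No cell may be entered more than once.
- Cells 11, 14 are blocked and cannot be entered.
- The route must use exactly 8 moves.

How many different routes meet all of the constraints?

Need simple routes of exactly 8 moves from 2 to 12 (Manhattan distance 4, so 2 moves are spent on a detour and 2 undoing it).
Enumerating: 2 1 5 9 10 6 7 8 12 | 2 1 5 6 7 3 4 8 12.
That gives 2 routes.

2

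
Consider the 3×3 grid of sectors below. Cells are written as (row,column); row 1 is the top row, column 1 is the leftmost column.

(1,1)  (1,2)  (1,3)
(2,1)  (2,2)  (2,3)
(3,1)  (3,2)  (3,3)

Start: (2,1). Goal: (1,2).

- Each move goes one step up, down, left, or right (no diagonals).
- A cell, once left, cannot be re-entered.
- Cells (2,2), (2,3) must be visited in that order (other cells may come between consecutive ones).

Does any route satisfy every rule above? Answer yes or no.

One route that works: (2,1) → (2,2) → (2,3) → (1,3) → (1,2).

yes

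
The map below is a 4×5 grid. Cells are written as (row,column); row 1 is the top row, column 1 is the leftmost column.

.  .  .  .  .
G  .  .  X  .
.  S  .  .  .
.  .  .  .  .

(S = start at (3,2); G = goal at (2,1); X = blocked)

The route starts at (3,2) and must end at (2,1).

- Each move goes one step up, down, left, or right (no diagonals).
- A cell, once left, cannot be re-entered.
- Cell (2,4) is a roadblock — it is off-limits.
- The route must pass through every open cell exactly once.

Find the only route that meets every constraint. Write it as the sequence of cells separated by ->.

(3,2) -> (3,1) -> (4,1) -> (4,2) -> (4,3) -> (3,3) -> (3,4) -> (4,4) -> (4,5) -> (3,5) -> (2,5) -> (1,5) -> (1,4) -> (1,3) -> (2,3) -> (2,2) -> (1,2) -> (1,1) -> (2,1)

Need to visit all 19 open cells exactly once, starting at (3,2) and ending at (2,1).
Cell (4,1) has only two open neighbours ((3,1) and (4,2)), so the path must pass straight through it: one of those is the cell it's entered from and the other is where it exits.
Route from (3,2): left to (3,1), down to (4,1), 2× right (reaching (4,3)), up to (3,3), right to (3,4), down to (4,4), right to (4,5), 3× up (reaching (1,5)), 2× left (reaching (1,3)), down to (2,3), left to (2,2), up to (1,2), left to (1,1), down to (2,1) — 18 moves in all.
Check: all 19 open cells covered.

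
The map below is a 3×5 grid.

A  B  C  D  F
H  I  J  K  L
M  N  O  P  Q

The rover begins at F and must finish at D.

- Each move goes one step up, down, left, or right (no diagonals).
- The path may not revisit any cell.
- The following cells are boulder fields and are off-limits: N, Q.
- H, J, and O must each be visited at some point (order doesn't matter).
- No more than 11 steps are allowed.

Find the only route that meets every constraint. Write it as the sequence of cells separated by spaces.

The 11-move cap with required stops at H, J, O leaves no slack for detours.
Route from F: down 1 to L, left 1 to K, down 1 to P, left 1 to O, up 1 to J, left 2 to H, up 1 to A, right 3 to D — 11 moves in all.
Check: all required cells visited; 11 ≤ 11 moves.

F L K P O J I H A B C D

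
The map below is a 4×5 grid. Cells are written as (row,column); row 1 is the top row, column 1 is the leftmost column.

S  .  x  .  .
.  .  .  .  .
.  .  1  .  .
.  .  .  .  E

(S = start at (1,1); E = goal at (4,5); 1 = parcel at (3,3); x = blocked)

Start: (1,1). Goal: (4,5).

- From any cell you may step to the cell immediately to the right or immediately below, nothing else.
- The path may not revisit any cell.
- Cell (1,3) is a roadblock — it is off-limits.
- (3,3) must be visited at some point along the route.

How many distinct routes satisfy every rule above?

A right/down-only route from (1,1) to (4,5) makes exactly 3 down-moves and 4 right-moves in some order.
With no other constraints that would be C(7,3) = 35 routes.
Split at (3,3) and multiply the segment counts (each segment already excludes blocked cells): (1,1)→(3,3): 5; (3,3)→(4,5): 3; product = 15.
That gives 15 routes.

15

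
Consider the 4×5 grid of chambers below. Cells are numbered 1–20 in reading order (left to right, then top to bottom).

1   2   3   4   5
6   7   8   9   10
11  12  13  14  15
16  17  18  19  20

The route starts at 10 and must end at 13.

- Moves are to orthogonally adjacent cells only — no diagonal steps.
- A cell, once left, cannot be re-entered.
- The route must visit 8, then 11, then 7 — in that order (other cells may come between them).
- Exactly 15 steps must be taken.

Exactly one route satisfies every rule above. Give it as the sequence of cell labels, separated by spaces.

10 5 4 3 8 9 14 19 18 17 16 11 6 7 12 13

The waypoints must appear in the order 8, 11, 7, with no cell reused.
Route from 10: up 1 to 5, left 2 to 3, down 1 to 8, right 1 to 9, down 2 to 19, left 3 to 16, up 2 to 6, right 1 to 7, down 1 to 12, right 1 to 13 — 15 moves in all.
Check: order respected (8 at step 4, 11 at step 11, 7 at step 13); 15 moves as required.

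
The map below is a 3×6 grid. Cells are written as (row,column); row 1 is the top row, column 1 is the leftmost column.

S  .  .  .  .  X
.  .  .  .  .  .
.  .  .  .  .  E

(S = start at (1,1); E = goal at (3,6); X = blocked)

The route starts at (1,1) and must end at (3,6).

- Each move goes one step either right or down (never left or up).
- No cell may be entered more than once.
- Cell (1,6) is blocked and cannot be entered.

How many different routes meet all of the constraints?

A right/down-only route from (1,1) to (3,6) makes exactly 2 down-moves and 5 right-moves in some order.
With no other constraints that would be C(7,2) = 21 routes.
Subtract routes through each blocked cell (inclusion–exclusion for overlaps): − through (1,6): 1 → 20.
That gives 20 routes.

20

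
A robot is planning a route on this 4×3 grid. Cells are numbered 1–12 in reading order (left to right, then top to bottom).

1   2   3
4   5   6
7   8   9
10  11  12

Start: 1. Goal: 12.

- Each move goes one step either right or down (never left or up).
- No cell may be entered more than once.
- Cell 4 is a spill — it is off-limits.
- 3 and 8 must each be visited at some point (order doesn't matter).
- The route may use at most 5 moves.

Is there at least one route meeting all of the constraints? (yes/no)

8 is below but to the left of 3: going 3 → 8 would need a leftward move and 8 → 3 an upward move, so no right/down-only route can visit both required cells.

no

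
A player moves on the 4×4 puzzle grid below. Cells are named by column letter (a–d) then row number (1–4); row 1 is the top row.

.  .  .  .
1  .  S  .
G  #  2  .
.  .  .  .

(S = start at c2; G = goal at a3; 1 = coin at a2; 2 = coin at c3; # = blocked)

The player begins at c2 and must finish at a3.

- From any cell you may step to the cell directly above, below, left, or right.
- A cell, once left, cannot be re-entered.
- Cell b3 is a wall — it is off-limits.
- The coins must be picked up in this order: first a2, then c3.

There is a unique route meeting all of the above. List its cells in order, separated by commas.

The waypoints must appear in the order a2, c3, with no cell reused.
Route from c2: 2× left (reaching a2), up to a1, 3× right (reaching d1), 2× down (reaching d3), left to c3, down to c4, 2× left (reaching a4), up to a3 — 13 moves in all.
Check: order respected (1 at step 2, 2 at step 9).

c2, b2, a2, a1, b1, c1, d1, d2, d3, c3, c4, b4, a4, a3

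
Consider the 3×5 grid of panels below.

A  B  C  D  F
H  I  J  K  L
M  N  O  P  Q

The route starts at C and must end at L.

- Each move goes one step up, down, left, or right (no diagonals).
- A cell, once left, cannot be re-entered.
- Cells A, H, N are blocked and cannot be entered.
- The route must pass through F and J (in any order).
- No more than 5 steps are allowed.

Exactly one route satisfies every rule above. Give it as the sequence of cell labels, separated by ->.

C -> J -> K -> D -> F -> L

The 5-move cap with required stops at F, J leaves no slack for detours.
Route from C: down to J, right to K, up to D, right to F, down to L — 5 moves in all.
Check: all required cells visited; 5 ≤ 5 moves.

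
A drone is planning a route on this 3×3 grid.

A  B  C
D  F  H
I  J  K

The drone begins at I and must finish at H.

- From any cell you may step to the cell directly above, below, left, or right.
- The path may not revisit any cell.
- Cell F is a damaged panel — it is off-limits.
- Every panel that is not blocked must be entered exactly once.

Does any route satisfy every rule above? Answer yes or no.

Exhausting the options from I, every branch either dead-ends against blocked cells, would have to re-enter a cell already used, or reaches the goal with a constraint still unmet.

no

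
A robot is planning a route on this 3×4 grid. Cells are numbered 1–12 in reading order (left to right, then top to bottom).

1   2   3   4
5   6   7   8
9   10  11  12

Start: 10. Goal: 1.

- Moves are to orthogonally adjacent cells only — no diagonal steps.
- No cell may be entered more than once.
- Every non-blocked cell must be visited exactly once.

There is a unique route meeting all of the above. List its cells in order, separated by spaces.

10 9 5 6 7 11 12 8 4 3 2 1

Need to visit all 12 open cells exactly once, starting at 10 and ending at 1.
Route from 10: left to 9, up to 5, 2× right (reaching 7), down to 11, right to 12, 2× up (reaching 4), 3× left (reaching 1) — 11 moves in all.
Check: all 12 open cells covered.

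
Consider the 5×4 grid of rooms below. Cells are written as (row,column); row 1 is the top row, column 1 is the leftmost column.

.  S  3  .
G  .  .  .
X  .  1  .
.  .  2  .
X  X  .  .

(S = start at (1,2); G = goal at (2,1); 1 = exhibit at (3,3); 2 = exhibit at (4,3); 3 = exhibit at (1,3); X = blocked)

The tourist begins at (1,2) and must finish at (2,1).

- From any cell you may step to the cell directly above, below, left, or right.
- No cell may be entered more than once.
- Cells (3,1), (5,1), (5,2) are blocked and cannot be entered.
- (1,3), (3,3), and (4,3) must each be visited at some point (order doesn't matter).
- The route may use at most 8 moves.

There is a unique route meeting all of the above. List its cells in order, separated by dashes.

The budget equals the shortest possible length, so every move has to be on a shortest route through the required cells.
Route from (1,2): right to (1,3), 3× down (reaching (4,3)), left to (4,2), 2× up (reaching (2,2)), left to (2,1) — 8 moves in all.
Check: all required cells visited; 8 ≤ 8 moves.

(1,2) - (1,3) - (2,3) - (3,3) - (4,3) - (4,2) - (3,2) - (2,2) - (2,1)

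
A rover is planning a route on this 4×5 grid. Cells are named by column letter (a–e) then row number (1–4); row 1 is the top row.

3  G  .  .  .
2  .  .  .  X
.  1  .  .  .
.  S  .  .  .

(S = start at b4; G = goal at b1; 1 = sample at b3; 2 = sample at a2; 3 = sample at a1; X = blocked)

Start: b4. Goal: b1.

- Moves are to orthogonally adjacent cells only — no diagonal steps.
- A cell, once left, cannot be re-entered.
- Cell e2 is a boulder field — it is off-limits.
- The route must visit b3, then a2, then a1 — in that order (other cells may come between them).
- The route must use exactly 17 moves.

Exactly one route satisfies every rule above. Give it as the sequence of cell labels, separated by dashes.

The waypoints must appear in the order b3, a2, a1, with no cell reused.
Route from b4: left 1 to a4, up 1 to a3, right 2 to c3, down 1 to c4, right 2 to e4, up 1 to e3, left 1 to d3, up 2 to d1, left 1 to c1, down 1 to c2, left 2 to a2, up 1 to a1, right 1 to b1 — 17 moves in all.
Check: order respected (1 at step 3, 2 at step 15, 3 at step 16); 17 moves as required.

b4 - a4 - a3 - b3 - c3 - c4 - d4 - e4 - e3 - d3 - d2 - d1 - c1 - c2 - b2 - a2 - a1 - b1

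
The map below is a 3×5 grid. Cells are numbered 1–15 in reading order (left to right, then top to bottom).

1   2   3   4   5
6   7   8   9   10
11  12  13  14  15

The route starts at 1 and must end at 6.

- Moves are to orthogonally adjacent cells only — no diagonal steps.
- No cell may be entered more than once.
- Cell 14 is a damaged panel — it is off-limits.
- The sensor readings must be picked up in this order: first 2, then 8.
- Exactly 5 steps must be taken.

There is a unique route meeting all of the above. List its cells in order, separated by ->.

The waypoints must appear in the order 2, 8, with no cell reused.
Route from 1: right 2 to 3, down 1 to 8, left 2 to 6 — 5 moves in all.
Check: order respected (2 at step 1, 8 at step 3); 5 moves as required.

1 -> 2 -> 3 -> 8 -> 7 -> 6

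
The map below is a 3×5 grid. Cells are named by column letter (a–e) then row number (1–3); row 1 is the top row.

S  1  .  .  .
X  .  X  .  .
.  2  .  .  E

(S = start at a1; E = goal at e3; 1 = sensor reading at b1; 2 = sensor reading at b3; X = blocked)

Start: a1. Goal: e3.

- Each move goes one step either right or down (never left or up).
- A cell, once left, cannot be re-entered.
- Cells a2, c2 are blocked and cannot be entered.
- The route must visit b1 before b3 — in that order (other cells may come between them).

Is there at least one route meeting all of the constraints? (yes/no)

One route that works: a1 → b1 → b2 → b3 → c3 → d3 → e3.

yes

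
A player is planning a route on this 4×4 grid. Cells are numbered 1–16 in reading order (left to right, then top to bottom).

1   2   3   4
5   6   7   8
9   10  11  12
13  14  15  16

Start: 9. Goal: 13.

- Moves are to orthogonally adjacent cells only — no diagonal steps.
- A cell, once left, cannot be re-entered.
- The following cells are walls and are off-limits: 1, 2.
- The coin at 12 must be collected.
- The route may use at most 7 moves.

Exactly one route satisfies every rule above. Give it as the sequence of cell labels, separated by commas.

Any route must reach 12 and still end at 13 within 7 moves, so the order of the required stops is forced.
Route from 9: 3× right (reaching 12), down to 16, 3× left (reaching 13) — 7 moves in all.
Check: all required cells visited; 7 ≤ 7 moves.

9, 10, 11, 12, 16, 15, 14, 13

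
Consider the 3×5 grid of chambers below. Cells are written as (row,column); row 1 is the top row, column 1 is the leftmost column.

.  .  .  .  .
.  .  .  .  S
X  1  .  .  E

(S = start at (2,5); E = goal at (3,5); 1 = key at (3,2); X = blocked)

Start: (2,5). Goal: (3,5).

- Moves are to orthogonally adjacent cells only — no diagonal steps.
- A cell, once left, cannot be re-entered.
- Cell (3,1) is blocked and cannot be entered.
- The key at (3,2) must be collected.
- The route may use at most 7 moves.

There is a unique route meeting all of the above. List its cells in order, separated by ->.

Any route must reach (3,2) and still end at (3,5) within 7 moves, so the order of the required stops is forced.
Route from (2,5): 3× left (reaching (2,2)), down to (3,2), 3× right (reaching (3,5)) — 7 moves in all.
Check: all required cells visited; 7 ≤ 7 moves.

(2,5) -> (2,4) -> (2,3) -> (2,2) -> (3,2) -> (3,3) -> (3,4) -> (3,5)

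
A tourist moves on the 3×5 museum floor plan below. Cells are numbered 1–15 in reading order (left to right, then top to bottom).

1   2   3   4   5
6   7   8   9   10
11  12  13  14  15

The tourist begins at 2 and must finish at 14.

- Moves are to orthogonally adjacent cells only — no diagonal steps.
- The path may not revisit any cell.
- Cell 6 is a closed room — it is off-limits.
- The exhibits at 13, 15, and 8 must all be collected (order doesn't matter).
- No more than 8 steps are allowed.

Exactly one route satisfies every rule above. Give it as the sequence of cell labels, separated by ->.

The budget equals the shortest possible length, so every move has to be on a shortest route through the required cells.
Route from 2: down 2 to 12, right 1 to 13, up 1 to 8, right 2 to 10, down 1 to 15, left 1 to 14 — 8 moves in all.
Check: all required cells visited; 8 ≤ 8 moves.

2 -> 7 -> 12 -> 13 -> 8 -> 9 -> 10 -> 15 -> 14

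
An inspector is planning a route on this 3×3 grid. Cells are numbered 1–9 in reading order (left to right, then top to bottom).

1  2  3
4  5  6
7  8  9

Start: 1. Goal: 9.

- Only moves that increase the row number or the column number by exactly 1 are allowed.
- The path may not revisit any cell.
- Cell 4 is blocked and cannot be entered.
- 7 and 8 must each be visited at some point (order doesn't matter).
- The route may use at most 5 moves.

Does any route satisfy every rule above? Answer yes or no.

Right/down moves force the required cells to be taken in the order 7, 8. Every right/down route from 1 to 7 runs into a blocked cell, so that leg cannot be completed.

no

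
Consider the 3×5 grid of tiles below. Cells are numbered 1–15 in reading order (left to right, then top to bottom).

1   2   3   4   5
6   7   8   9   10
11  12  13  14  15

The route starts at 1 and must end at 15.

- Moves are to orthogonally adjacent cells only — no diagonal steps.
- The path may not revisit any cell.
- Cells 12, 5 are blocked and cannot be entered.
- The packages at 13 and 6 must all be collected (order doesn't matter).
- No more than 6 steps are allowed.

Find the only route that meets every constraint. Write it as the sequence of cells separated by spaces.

Any route must reach 13 and 6 and still end at 15 within 6 moves, so the order of the required stops is forced.
Route from 1: down 1 to 6, right 2 to 8, down 1 to 13, right 2 to 15 — 6 moves in all.
Check: all required cells visited; 6 ≤ 6 moves.

1 6 7 8 13 14 15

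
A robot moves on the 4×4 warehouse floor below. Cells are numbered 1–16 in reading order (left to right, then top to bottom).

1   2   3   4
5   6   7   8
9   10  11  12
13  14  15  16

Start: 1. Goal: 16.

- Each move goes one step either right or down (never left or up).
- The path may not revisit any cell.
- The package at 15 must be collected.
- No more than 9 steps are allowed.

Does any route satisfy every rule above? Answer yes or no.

One route that works: 1 → 5 → 9 → 13 → 14 → 15 → 16.

yes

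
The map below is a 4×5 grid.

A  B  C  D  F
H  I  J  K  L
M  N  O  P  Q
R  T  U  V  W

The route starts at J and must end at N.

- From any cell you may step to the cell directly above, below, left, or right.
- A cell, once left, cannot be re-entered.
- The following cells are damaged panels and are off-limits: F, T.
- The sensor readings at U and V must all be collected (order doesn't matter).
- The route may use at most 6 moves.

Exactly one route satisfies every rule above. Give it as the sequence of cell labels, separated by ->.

J -> K -> P -> V -> U -> O -> N

Any route must reach U and V and still end at N within 6 moves, so the order of the required stops is forced.
Route from J: right 1 to K, down 2 to V, left 1 to U, up 1 to O, left 1 to N — 6 moves in all.
Check: all required cells visited; 6 ≤ 6 moves.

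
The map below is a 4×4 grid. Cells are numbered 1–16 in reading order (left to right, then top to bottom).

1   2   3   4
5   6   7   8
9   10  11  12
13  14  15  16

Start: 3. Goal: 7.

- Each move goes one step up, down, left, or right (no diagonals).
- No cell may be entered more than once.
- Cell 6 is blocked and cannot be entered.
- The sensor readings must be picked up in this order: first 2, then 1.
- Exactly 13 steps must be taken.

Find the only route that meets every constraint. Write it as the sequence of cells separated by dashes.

The waypoints must appear in the order 2, 1, with no cell reused.
Route from 3: 2× left (reaching 1), 3× down (reaching 13), right to 14, up to 10, right to 11, down to 15, right to 16, 2× up (reaching 8), left to 7 — 13 moves in all.
Check: order respected (2 at step 1, 1 at step 2); 13 moves as required.

3 - 2 - 1 - 5 - 9 - 13 - 14 - 10 - 11 - 15 - 16 - 12 - 8 - 7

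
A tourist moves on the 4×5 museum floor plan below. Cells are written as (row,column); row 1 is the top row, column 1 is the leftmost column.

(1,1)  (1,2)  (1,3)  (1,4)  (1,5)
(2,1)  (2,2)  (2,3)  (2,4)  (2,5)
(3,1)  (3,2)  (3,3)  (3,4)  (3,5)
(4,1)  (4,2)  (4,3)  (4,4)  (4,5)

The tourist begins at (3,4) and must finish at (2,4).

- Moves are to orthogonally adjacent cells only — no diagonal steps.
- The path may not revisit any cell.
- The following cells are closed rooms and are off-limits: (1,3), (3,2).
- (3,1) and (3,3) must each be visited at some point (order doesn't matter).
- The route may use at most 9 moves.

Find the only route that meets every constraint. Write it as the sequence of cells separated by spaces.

Any route must reach (3,1) and (3,3) and still end at (2,4) within 9 moves, so the order of the required stops is forced.
Route from (3,4): left 1 to (3,3), down 1 to (4,3), left 2 to (4,1), up 2 to (2,1), right 3 to (2,4) — 9 moves in all.
Check: all required cells visited; 9 ≤ 9 moves.

(3,4) (3,3) (4,3) (4,2) (4,1) (3,1) (2,1) (2,2) (2,3) (2,4)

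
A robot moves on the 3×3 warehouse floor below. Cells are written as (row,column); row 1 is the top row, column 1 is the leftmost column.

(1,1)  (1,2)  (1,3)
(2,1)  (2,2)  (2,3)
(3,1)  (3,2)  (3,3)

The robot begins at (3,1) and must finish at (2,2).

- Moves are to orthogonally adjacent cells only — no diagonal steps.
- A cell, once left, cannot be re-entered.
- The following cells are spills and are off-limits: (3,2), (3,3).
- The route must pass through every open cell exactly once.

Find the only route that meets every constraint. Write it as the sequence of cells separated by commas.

Need to visit all 7 open cells exactly once, starting at (3,1) and ending at (2,2).
Cell (1,1) has only two open neighbours ((2,1) and (1,2)), so the path must pass straight through it: one of those is the cell it's entered from and the other is where it exits.
Route from (3,1): up 2 to (1,1), right 2 to (1,3), down 1 to (2,3), left 1 to (2,2) — 6 moves in all.
Check: all 7 open cells covered.

(3,1), (2,1), (1,1), (1,2), (1,3), (2,3), (2,2)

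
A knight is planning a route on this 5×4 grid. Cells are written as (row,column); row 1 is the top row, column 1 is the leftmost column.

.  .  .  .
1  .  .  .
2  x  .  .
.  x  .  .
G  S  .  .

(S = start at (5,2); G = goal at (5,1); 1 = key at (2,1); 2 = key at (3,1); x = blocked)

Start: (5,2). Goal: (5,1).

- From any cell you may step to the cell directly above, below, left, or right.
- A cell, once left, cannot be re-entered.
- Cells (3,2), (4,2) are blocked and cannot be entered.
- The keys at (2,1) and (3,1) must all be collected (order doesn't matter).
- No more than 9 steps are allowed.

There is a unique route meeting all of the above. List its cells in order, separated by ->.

Any route must reach (2,1) and (3,1) and still end at (5,1) within 9 moves, so the order of the required stops is forced.
Route from (5,2): right 1 to (5,3), up 3 to (2,3), left 2 to (2,1), down 3 to (5,1) — 9 moves in all.
Check: all required cells visited; 9 ≤ 9 moves.

(5,2) -> (5,3) -> (4,3) -> (3,3) -> (2,3) -> (2,2) -> (2,1) -> (3,1) -> (4,1) -> (5,1)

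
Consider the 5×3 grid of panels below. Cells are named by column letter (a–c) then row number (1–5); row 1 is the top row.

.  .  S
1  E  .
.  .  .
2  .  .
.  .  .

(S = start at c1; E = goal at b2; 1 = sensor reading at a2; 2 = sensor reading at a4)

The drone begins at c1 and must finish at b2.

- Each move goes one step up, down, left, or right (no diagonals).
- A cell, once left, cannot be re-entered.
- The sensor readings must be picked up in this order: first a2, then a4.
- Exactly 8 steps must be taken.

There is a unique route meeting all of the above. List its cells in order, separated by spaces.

c1 b1 a1 a2 a3 a4 b4 b3 b2

The waypoints must appear in the order a2, a4, with no cell reused.
Route from c1: left 2 to a1, down 3 to a4, right 1 to b4, up 2 to b2 — 8 moves in all.
Check: order respected (1 at step 3, 2 at step 5); 8 moves as required.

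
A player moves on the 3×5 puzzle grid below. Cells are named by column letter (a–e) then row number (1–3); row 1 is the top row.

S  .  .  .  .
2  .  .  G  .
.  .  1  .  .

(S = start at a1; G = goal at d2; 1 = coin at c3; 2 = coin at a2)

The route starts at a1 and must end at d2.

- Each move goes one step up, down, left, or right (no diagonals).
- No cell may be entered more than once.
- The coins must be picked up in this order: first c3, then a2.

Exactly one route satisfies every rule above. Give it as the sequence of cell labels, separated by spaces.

The waypoints must appear in the order c3, a2, with no cell reused.
Route from a1: 4× right (reaching e1), 2× down (reaching e3), 4× left (reaching a3), up to a2, 3× right (reaching d2) — 14 moves in all.
Check: order respected (1 at step 8, 2 at step 11).

a1 b1 c1 d1 e1 e2 e3 d3 c3 b3 a3 a2 b2 c2 d2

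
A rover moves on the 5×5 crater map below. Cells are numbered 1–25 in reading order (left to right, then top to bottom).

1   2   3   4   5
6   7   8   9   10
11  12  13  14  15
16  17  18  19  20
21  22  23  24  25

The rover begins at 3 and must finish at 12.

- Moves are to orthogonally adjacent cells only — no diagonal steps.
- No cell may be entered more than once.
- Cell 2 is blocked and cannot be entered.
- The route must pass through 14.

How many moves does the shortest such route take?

5

Any route passes through 14 somewhere between 3 and 12. Summing Manhattan distances along the two legs (3 → 14 → 12) gives a lower bound of 3 + 2 = 5 moves.
A route of 5 moves achieves this: 3 → 8 → 9 → 14 → 13 → 12.
Since 5 matches the lower bound, it is optimal.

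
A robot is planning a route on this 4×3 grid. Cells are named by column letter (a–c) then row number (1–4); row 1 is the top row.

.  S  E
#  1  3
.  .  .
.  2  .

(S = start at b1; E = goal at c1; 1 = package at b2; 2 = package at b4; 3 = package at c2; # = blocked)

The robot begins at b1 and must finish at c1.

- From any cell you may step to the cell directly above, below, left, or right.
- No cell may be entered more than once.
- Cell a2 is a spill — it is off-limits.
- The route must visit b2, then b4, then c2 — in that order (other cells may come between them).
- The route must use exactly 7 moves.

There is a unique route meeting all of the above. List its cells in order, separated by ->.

The waypoints must appear in the order b2, b4, c2, with no cell reused.
Route from b1: 3× down (reaching b4), right to c4, 3× up (reaching c1) — 7 moves in all.
Check: order respected (1 at step 1, 2 at step 3, 3 at step 6); 7 moves as required.

b1 -> b2 -> b3 -> b4 -> c4 -> c3 -> c2 -> c1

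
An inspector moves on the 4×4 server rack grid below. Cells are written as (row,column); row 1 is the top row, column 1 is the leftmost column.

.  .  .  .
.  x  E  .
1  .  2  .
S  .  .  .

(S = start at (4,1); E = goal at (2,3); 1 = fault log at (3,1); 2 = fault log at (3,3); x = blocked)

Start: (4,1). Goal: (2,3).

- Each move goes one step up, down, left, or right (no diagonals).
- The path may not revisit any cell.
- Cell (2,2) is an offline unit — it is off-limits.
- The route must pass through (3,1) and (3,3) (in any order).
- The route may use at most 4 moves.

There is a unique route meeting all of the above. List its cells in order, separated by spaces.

(4,1) (3,1) (3,2) (3,3) (2,3)

Any route must reach (3,1) and (3,3) and still end at (2,3) within 4 moves, so the order of the required stops is forced.
Route from (4,1): up to (3,1), 2× right (reaching (3,3)), up to (2,3) — 4 moves in all.
Check: all required cells visited; 4 ≤ 4 moves.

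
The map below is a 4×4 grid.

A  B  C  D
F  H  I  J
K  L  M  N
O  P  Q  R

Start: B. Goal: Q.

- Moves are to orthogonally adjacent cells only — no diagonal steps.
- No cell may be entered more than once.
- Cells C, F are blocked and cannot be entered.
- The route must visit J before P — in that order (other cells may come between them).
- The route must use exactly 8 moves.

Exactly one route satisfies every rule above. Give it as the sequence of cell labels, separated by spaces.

The waypoints must appear in the order J, P, with no cell reused.
Route from B: down to H, 2× right (reaching J), down to N, 2× left (reaching L), down to P, right to Q — 8 moves in all.
Check: order respected (J at step 3, P at step 7); 8 moves as required.

B H I J N M L P Q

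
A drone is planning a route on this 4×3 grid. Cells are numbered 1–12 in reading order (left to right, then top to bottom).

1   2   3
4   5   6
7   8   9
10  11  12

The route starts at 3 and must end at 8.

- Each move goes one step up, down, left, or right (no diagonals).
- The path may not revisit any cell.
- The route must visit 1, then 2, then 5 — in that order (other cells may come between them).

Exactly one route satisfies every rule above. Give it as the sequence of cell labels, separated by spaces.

3 6 9 12 11 10 7 4 1 2 5 8

The waypoints must appear in the order 1, 2, 5, with no cell reused.
Route from 3: down 3 to 12, left 2 to 10, up 3 to 1, right 1 to 2, down 2 to 8 — 11 moves in all.
Check: order respected (1 at step 8, 2 at step 9, 5 at step 10).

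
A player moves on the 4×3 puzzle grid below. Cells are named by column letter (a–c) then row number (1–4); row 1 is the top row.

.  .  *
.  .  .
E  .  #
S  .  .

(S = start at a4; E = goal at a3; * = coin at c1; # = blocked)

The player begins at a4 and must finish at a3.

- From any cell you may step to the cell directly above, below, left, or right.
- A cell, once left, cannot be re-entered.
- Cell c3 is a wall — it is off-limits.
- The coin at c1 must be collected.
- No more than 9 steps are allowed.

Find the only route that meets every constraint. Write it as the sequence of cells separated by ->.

Any route must reach c1 and still end at a3 within 9 moves, so the order of the required stops is forced.
Route from a4: right 1 to b4, up 2 to b2, right 1 to c2, up 1 to c1, left 2 to a1, down 2 to a3 — 9 moves in all.
Check: all required cells visited; 9 ≤ 9 moves.

a4 -> b4 -> b3 -> b2 -> c2 -> c1 -> b1 -> a1 -> a2 -> a3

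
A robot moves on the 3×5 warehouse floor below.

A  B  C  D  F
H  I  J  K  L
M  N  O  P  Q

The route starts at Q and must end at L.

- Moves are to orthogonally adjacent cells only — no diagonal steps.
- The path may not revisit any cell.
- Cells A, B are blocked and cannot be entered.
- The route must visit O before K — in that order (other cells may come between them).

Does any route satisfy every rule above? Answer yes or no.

One route that works: Q → P → O → J → K → L.

yes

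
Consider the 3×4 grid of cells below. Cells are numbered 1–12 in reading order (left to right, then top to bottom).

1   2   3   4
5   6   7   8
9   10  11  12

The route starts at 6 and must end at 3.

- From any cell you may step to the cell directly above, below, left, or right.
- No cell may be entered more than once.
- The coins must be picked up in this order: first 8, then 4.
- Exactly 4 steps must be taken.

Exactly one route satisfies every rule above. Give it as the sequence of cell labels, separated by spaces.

The waypoints must appear in the order 8, 4, with no cell reused.
Route from 6: 2× right (reaching 8), up to 4, left to 3 — 4 moves in all.
Check: order respected (8 at step 2, 4 at step 3); 4 moves as required.

6 7 8 4 3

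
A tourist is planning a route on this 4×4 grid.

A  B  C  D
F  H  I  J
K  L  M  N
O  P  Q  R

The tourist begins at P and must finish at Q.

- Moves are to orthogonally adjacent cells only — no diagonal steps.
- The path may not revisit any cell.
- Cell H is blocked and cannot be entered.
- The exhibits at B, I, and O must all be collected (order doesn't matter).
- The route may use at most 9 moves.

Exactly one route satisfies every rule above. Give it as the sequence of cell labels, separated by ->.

The 9-move cap with required stops at B, I, O leaves no slack for detours.
Route from P: left 1 to O, up 3 to A, right 2 to C, down 3 to Q — 9 moves in all.
Check: all required cells visited; 9 ≤ 9 moves.

P -> O -> K -> F -> A -> B -> C -> I -> M -> Q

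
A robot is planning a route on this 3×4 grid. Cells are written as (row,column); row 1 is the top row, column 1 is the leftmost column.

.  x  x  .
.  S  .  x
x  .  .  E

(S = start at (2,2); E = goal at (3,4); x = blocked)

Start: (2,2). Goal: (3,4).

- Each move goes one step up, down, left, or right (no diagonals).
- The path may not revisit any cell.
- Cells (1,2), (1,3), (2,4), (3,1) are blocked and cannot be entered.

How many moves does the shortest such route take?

The Manhattan distance from (2,2) to (3,4) is |2−3| + |2−4| = 3, so at least 3 moves are needed.
A route of 3 moves achieves this: (2,2) → (3,2) → (3,3) → (3,4).
Since 3 matches the lower bound, it is optimal.

3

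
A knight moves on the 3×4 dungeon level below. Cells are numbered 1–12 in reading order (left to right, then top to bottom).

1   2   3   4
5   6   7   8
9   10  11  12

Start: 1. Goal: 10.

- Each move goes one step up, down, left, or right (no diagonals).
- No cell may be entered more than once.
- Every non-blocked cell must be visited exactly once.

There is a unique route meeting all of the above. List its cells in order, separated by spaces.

Need to visit all 12 open cells exactly once, starting at 1 and ending at 10.
Route from 1: 3× right (reaching 4), 2× down (reaching 12), left to 11, up to 7, 2× left (reaching 5), down to 9, right to 10 — 11 moves in all.
Check: all 12 open cells covered.

1 2 3 4 8 12 11 7 6 5 9 10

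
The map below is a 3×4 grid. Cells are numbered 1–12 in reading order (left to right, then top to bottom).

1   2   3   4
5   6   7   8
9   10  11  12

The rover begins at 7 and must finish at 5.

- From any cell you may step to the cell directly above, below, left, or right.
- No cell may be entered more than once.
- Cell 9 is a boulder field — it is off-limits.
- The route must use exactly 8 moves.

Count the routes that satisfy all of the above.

Need simple routes of exactly 8 moves from 7 to 5 (Manhattan distance 2, so 3 moves are spent on a detour and 3 undoing it).
Enumerating: 7 3 4 8 12 11 10 6 5 | 7 11 12 8 4 3 2 6 5 | 7 11 12 8 4 3 2 1 5 | 7 8 12 11 10 6 2 1 5.
That gives 4 routes.

4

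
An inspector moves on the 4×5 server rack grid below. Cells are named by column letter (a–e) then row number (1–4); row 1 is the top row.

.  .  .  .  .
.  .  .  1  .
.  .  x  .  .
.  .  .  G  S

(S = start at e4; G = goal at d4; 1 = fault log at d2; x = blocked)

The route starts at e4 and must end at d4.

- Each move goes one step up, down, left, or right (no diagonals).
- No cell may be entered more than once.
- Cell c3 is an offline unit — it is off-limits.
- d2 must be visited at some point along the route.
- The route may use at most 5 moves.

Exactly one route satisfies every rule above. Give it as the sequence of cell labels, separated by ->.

e4 -> e3 -> e2 -> d2 -> d3 -> d4

Any route must reach d2 and still end at d4 within 5 moves, so the order of the required stops is forced.
Route from e4: up 2 to e2, left 1 to d2, down 2 to d4 — 5 moves in all.
Check: all required cells visited; 5 ≤ 5 moves.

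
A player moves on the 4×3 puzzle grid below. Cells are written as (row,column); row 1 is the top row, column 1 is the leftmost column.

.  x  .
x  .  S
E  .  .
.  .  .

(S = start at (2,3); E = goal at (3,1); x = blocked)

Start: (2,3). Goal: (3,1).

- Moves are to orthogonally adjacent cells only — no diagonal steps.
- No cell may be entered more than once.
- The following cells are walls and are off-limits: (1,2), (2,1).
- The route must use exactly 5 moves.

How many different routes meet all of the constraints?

Need simple routes of exactly 5 moves from (2,3) to (3,1) (Manhattan distance 3, so 1 moves are spent on a detour and 1 undoing it).
Enumerating: (2,3) (3,3) (4,3) (4,2) (3,2) (3,1) | (2,3) (3,3) (4,3) (4,2) (4,1) (3,1) | (2,3) (3,3) (3,2) (4,2) (4,1) (3,1) | (2,3) (2,2) (3,2) (4,2) (4,1) (3,1).
That gives 4 routes.

4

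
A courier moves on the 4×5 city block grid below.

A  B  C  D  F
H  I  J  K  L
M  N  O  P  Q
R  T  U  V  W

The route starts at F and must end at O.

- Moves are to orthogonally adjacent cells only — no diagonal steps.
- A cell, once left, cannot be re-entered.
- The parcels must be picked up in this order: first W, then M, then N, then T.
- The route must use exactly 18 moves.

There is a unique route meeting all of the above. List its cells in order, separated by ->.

F -> L -> Q -> W -> V -> P -> K -> D -> C -> J -> I -> B -> A -> H -> M -> N -> T -> U -> O

The waypoints must appear in the order W, M, N, T, with no cell reused.
Route from F: down 3 to W, left 1 to V, up 3 to D, left 1 to C, down 1 to J, left 1 to I, up 1 to B, left 1 to A, down 2 to M, right 1 to N, down 1 to T, right 1 to U, up 1 to O — 18 moves in all.
Check: order respected (W at step 3, M at step 14, N at step 15, T at step 16); 18 moves as required.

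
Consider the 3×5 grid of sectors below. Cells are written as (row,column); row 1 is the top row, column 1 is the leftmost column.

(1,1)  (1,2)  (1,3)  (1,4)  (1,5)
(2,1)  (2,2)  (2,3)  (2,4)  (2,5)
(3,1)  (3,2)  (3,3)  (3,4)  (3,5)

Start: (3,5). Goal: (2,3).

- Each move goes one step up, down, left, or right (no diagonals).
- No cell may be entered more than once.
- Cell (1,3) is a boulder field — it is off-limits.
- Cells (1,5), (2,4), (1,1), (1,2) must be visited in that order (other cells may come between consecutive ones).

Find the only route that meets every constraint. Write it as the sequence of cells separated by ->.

The waypoints must appear in the order (1,5), (2,4), (1,1), (1,2), with no cell reused.
Route from (3,5): 2× up (reaching (1,5)), left to (1,4), 2× down (reaching (3,4)), 3× left (reaching (3,1)), 2× up (reaching (1,1)), right to (1,2), down to (2,2), right to (2,3) — 13 moves in all.
Check: order respected ((1,5) at step 2, (2,4) at step 4, (1,1) at step 10, (1,2) at step 11).

(3,5) -> (2,5) -> (1,5) -> (1,4) -> (2,4) -> (3,4) -> (3,3) -> (3,2) -> (3,1) -> (2,1) -> (1,1) -> (1,2) -> (2,2) -> (2,3)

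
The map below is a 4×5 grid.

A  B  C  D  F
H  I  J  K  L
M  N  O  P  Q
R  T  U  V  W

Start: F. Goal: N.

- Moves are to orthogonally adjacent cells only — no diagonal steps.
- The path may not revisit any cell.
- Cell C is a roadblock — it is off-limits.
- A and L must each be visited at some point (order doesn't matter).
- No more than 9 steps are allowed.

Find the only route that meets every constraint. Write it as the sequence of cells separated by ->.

The budget equals the shortest possible length, so every move has to be on a shortest route through the required cells.
Route from F: down to L, 3× left (reaching I), up to B, left to A, 2× down (reaching M), right to N — 9 moves in all.
Check: all required cells visited; 9 ≤ 9 moves.

F -> L -> K -> J -> I -> B -> A -> H -> M -> N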